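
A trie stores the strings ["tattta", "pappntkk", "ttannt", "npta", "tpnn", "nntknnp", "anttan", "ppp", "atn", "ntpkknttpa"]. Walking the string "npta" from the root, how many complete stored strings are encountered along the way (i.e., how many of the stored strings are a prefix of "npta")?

Walk "npta" from the root; an end-of-word marker is hit whenever a stored word is a prefix of "npta".
Prefixes of the query that are stored words: "npta"
Count: 1

1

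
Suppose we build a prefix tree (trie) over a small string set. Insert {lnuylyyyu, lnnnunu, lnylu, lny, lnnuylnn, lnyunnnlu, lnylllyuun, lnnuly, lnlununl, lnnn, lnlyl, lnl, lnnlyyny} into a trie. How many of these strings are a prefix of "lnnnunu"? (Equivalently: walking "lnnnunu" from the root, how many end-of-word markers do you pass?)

2

Traverse "lnnnunu" character by character; count nodes along the way that are marked as word ends.
Prefixes of the query that are stored words: "lnnn", "lnnnunu"
Count: 2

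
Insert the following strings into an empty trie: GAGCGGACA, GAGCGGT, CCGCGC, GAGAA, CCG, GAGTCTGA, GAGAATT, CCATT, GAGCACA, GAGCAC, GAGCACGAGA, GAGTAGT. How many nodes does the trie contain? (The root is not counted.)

Trie structure (* marks end of a word):
(root)
├─ C
│  └─ C
│     ├─ A
│     │  └─ T
│     │     └─ T *
│     └─ G *
│        └─ C
│           └─ G
│              └─ C *
└─ G
   └─ A
      └─ G
         ├─ A
         │  └─ A *
         │     └─ T
         │        └─ T *
         ├─ C
         │  ├─ A
         │  │  └─ C *
         │  │     ├─ A *
         │  │     └─ G
         │  │        └─ A
         │  │           └─ G
         │  │              └─ A *
         │  └─ G
         │     └─ G
         │        ├─ A
         │        │  └─ C
         │        │     └─ A *
         │        └─ T *
         └─ T
            ├─ A
            │  └─ G
            │     └─ T *
            └─ C
               └─ T
                  └─ G
                     └─ A *
Counting every labelled node above: 38.

38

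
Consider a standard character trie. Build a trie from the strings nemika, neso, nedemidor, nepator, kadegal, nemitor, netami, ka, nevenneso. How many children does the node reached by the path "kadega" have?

The children of the "kadega" node are the distinct next characters among strings starting with "kadega".
Distinct next characters after "kadega": l.
That node has 1 child edge.

1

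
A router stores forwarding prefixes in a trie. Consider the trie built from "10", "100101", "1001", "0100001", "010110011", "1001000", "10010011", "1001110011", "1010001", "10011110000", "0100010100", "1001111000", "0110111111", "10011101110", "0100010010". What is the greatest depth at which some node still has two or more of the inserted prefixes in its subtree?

10

Look for the deepest trie node that still has at least two words in its subtree.
e.g. "1001111000" and "10011110000" share the prefix "1001111000" of length 10; no pair shares a longer one.
Longest shared-prefix length: 10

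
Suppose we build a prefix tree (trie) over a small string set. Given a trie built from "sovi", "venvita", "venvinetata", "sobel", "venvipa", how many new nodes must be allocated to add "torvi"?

5

Nothing in the trie begins with "t"; the whole of "torvi" is new.
5 − 0 = 5 new nodes.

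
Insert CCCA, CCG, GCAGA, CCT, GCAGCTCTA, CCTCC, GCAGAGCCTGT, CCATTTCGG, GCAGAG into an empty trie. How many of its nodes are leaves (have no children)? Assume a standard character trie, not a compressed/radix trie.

6

Leaves are exactly the stored words that no other stored word extends.
Those words: "CCATTTCGG", "CCCA", "CCG", "CCTCC", "GCAGAGCCTGT", "GCAGCTCTA"
Leaf count: 6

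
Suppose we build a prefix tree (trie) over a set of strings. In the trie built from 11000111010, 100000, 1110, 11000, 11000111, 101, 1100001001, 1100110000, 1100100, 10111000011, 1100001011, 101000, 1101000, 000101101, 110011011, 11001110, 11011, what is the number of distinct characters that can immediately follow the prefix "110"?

2

Walk "110" from the root, arriving at one node.
Characters that immediately follow "110" among the stored strings: {0, 1}.
That node has 2 child edges.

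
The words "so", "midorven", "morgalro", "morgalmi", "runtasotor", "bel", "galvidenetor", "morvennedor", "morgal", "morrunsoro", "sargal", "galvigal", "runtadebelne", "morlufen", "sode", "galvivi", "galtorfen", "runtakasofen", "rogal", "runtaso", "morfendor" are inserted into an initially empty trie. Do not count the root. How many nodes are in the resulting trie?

106

Count nodes per top-level branch (shared prefixes stored once):
  'b'-branch (bel): 3 nodes
  'g'-branch (galtorfen, galvidenetor, galvigal, galvivi): 23 nodes
  'm'-branch (midorven, morfendor, morgal, morgalmi, morgalro, morlufen, morrunsoro, morvennedor): 43 nodes
  'r'-branch (rogal, runtadebelne, runtakasofen, runtaso, runtasotor): 28 nodes
  's'-branch (sargal, so, sode): 9 nodes
Sum: 106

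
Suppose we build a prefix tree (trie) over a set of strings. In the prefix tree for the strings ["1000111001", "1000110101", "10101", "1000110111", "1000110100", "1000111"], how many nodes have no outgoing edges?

5

A leaf is a node with no children — equivalently, the end of a word that is not a proper prefix of any other stored word.
Those words: "1000110100", "1000110101", "1000110111", "1000111001", "10101"
Leaf count: 5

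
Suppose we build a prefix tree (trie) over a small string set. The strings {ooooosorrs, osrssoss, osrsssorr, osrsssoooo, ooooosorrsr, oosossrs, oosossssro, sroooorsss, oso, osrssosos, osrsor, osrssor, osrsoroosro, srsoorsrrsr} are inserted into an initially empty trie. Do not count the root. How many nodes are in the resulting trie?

65

Count nodes per top-level branch (shared prefixes stored once):
  'o'-branch (ooooosorrs, ooooosorrsr, oosossrs, oosossssro, oso, osrsor, osrsoroosro, osrssor, osrssosos, osrssoss, osrsssoooo, osrsssorr): 46 nodes
  's'-branch (sroooorsss, srsoorsrrsr): 19 nodes
Sum: 65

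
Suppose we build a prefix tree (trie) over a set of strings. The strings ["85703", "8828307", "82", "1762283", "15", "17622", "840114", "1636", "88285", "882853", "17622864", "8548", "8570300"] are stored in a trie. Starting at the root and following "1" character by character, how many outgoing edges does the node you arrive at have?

3

Follow the path "1" to its node, then look at its outgoing edges.
Characters that immediately follow "1" among the stored strings: {5, 6, 7}.
That node has 3 child edges.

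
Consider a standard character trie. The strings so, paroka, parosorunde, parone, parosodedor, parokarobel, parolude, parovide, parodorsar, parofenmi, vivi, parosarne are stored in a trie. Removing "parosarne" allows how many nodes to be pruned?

After clearing the end-marker at "parosarne", prune upward until reaching a node still needed by another word.
The suffix "arne" (4 nodes) is used only by "parosarne"; the node for "paros" still has the child "o", so pruning stops there.
Nodes removed: 4

4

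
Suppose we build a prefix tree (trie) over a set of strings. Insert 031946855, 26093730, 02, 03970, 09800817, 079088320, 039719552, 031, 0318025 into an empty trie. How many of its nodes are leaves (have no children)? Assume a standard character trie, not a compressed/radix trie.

8

Leaves are exactly the stored words that no other stored word extends.
Those words: "02", "0318025", "031946855", "03970", "039719552", "079088320", "09800817", "26093730"
Leaf count: 8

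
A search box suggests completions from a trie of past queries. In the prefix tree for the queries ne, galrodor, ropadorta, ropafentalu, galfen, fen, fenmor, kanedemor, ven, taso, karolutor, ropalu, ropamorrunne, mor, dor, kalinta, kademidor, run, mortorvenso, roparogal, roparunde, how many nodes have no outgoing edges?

A leaf is a node with no children — equivalently, the end of a word that is not a proper prefix of any other stored word.
Those words: "dor", "fenmor", "galfen", "galrodor", "kademidor", "kalinta", "kanedemor", "karolutor", "mortorvenso", "ne", "ropadorta", "ropafentalu", "ropalu", "ropamorrunne", "roparogal", "roparunde", "run", "taso", "ven"
Leaf count: 19

19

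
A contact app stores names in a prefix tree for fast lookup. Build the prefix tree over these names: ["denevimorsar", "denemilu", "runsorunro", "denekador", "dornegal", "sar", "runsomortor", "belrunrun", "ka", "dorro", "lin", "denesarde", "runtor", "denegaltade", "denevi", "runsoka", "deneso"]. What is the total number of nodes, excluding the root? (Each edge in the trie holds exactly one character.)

Insert word by word; a character creates a node only if that edge doesn't already exist:
  "denevimorsar" → 12 new (d, e, n, e, v, i, m, o, r, s, a, r)
  "denemilu" → prefix "dene" already present; 4 new (m, i, l, u)
  "runsorunro" → 10 new (r, u, n, s, o, r, u, n, r, o)
  "denekador" → prefix "dene" already present; 5 new (k, a, d, o, r)
  "dornegal" → prefix "d" already present; 7 new (o, r, n, e, g, a, l)
  "sar" → 3 new (s, a, r)
  "runsomortor" → prefix "runso" already present; 6 new (m, o, r, t, o, r)
  "belrunrun" → 9 new (b, e, l, r, u, n, r, u, n)
  "ka" → 2 new (k, a)
  "dorro" → prefix "dor" already present; 2 new (r, o)
  "lin" → 3 new (l, i, n)
  "denesarde" → prefix "dene" already present; 5 new (s, a, r, d, e)
  "runtor" → prefix "run" already present; 3 new (t, o, r)
  "denegaltade" → prefix "dene" already present; 7 new (g, a, l, t, a, d, e)
  "denevi" → prefix "denevi" already present; 0 new (none)
  "runsoka" → prefix "runso" already present; 2 new (k, a)
  "deneso" → prefix "denes" already present; 1 new (o)
Total nodes = 12 + 4 + 10 + 5 + 7 + 3 + 6 + 9 + 2 + 2 + 3 + 5 + 3 + 7 + 0 + 2 + 1 = 81

81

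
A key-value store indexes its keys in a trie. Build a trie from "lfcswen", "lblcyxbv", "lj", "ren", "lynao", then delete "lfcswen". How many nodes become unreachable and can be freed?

6

A node on "lfcswen"'s path can go only if nothing else ends at it or branches off below it.
The suffix "fcswen" (6 nodes) is used only by "lfcswen"; the node for "l" still has the child "b", so pruning stops there.
Nodes removed: 6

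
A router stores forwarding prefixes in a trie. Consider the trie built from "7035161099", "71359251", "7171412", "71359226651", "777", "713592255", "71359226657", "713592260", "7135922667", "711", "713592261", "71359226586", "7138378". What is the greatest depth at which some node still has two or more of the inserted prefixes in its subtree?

Equivalently: take the maximum, over all pairs, of their longest common prefix length.
e.g. "71359226651" and "71359226657" share the prefix "7135922665" of length 10; no pair shares a longer one.
Longest shared-prefix length: 10

10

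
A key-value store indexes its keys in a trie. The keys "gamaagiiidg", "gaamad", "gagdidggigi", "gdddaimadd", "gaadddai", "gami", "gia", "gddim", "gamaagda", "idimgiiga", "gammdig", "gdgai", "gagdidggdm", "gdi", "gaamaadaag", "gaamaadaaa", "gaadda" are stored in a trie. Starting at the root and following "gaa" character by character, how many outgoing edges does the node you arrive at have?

The children of the "gaa" node are the distinct next characters among strings starting with "gaa".
Characters that immediately follow "gaa" among the stored strings: {d, m}.
That node has 2 child edges.

2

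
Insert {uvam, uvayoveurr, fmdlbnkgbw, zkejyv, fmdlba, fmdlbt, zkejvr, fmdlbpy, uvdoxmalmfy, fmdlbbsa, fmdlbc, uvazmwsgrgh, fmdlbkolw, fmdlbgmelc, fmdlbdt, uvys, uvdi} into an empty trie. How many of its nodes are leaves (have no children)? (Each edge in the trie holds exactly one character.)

Leaves are exactly the stored words that no other stored word extends.
Those words: "fmdlba", "fmdlbbsa", "fmdlbc", "fmdlbdt", "fmdlbgmelc", "fmdlbkolw", "fmdlbnkgbw", "fmdlbpy", "fmdlbt", "uvam", "uvayoveurr", "uvazmwsgrgh", "uvdi", "uvdoxmalmfy", "uvys", "zkejvr", "zkejyv"
Leaf count: 17

17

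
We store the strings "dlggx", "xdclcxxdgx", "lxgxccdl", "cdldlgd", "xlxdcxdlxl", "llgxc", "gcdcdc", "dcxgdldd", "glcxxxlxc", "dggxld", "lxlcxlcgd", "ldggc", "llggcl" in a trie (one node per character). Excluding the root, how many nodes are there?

83

Trace insertions, counting only characters that open a new branch:
  "dlggx" → 5 new (d, l, g, g, x)
  "xdclcxxdgx" → 10 new (x, d, c, l, c, x, x, d, g, x)
  "lxgxccdl" → 8 new (l, x, g, x, c, c, d, l)
  "cdldlgd" → 7 new (c, d, l, d, l, g, d)
  "xlxdcxdlxl" → prefix "x" already present; 9 new (l, x, d, c, x, d, l, x, l)
  "llgxc" → prefix "l" already present; 4 new (l, g, x, c)
  "gcdcdc" → 6 new (g, c, d, c, d, c)
  "dcxgdldd" → prefix "d" already present; 7 new (c, x, g, d, l, d, d)
  "glcxxxlxc" → prefix "g" already present; 8 new (l, c, x, x, x, l, x, c)
  "dggxld" → prefix "d" already present; 5 new (g, g, x, l, d)
  "lxlcxlcgd" → prefix "lx" already present; 7 new (l, c, x, l, c, g, d)
  "ldggc" → prefix "l" already present; 4 new (d, g, g, c)
  "llggcl" → prefix "llg" already present; 3 new (g, c, l)
Total nodes = 5 + 10 + 8 + 7 + 9 + 4 + 6 + 7 + 8 + 5 + 7 + 4 + 3 = 83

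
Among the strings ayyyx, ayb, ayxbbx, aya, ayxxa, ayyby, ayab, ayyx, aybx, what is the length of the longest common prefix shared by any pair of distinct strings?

Look for the deepest trie node that still has at least two words in its subtree.
"aya" and "ayab" agree on "aya" (3 characters) before diverging; nothing deeper is shared.
Longest shared-prefix length: 3

3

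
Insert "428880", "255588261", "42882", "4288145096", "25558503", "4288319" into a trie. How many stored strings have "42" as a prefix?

Filter for entries beginning with "42":
Words under "42": 4288145096, 42882, 4288319, 428880
Count: 4

4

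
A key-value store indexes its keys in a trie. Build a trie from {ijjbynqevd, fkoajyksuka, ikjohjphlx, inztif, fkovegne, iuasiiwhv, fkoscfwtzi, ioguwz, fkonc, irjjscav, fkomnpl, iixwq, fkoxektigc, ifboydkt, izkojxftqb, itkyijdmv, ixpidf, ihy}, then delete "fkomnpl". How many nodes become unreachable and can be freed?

After clearing the end-marker at "fkomnpl", prune upward until reaching a node still needed by another word.
The suffix "mnpl" (4 nodes) is used only by "fkomnpl"; the node for "fko" still has the child "a", so pruning stops there.
Nodes removed: 4

4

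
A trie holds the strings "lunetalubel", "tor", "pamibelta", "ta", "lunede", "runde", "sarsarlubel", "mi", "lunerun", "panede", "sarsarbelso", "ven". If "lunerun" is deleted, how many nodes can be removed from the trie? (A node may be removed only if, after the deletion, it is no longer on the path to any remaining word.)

3

After clearing the end-marker at "lunerun", prune upward until reaching a node still needed by another word.
The suffix "run" (3 nodes) is used only by "lunerun"; the node for "lune" still has the child "t", so pruning stops there.
Nodes removed: 3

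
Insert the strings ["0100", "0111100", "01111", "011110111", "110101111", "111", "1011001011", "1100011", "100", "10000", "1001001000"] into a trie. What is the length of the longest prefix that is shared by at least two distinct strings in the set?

6

Equivalently: take the maximum, over all pairs, of their longest common prefix length.
e.g. "0111100" and "011110111" share the prefix "011110" of length 6; no pair shares a longer one.
Longest shared-prefix length: 6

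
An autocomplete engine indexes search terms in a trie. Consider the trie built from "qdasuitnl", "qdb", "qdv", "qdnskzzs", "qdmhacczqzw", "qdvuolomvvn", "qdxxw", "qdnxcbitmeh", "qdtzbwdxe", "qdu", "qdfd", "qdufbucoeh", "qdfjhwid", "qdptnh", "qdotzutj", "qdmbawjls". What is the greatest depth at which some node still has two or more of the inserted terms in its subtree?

3

The deepest shared node is where two words last agree before diverging.
e.g. "qdfd" and "qdfjhwid" share the prefix "qdf" of length 3; no pair shares a longer one.
Longest shared-prefix length: 3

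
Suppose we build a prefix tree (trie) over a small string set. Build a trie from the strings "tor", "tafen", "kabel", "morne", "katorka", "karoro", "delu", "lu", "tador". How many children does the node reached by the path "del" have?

The children of the "del" node are the distinct next characters among strings starting with "del".
Characters that immediately follow "del" among the stored strings: {u}.
That node has 1 child edge.

1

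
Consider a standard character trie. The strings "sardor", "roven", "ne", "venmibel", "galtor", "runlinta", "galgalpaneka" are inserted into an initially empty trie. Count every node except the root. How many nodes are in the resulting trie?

For each word, the new-node count is its length minus the longest prefix already in the trie:
  "sardor" → 6 new (s, a, r, d, o, r)
  "roven" → 5 new (r, o, v, e, n)
  "ne" → 2 new (n, e)
  "venmibel" → 8 new (v, e, n, m, i, b, e, l)
  "galtor" → 6 new (g, a, l, t, o, r)
  "runlinta" → prefix "r" already present; 7 new (u, n, l, i, n, t, a)
  "galgalpaneka" → prefix "gal" already present; 9 new (g, a, l, p, a, n, e, k, a)
Total nodes = 6 + 5 + 2 + 8 + 6 + 7 + 9 = 43

43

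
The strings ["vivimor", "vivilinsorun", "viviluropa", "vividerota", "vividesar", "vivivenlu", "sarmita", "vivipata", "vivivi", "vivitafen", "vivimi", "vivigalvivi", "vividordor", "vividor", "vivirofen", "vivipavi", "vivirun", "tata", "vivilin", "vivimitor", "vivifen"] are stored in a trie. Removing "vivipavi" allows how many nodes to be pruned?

After clearing the end-marker at "vivipavi", prune upward until reaching a node still needed by another word.
The suffix "vi" (2 nodes) is used only by "vivipavi"; the node for "vivipa" still has the child "t", so pruning stops there.
Nodes removed: 2

2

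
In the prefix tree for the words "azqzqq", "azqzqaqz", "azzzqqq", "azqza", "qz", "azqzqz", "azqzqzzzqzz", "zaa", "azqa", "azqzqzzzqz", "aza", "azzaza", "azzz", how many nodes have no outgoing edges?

A leaf is a node with no children — equivalently, the end of a word that is not a proper prefix of any other stored word.
Those words: "aza", "azqa", "azqza", "azqzqaqz", "azqzqq", "azqzqzzzqzz", "azzaza", "azzzqqq", "qz", "zaa"
Leaf count: 10

10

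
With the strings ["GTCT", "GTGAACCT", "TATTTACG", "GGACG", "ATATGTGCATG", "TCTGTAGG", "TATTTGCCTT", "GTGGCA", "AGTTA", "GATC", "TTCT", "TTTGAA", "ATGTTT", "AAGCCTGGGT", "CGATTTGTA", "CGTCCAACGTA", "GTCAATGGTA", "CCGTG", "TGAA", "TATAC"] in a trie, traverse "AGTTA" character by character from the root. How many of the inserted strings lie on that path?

Check each prefix of "AGTTA" against the stored set — each match is an end-marker on the path.
Prefixes of the query that are stored words: "AGTTA"
Count: 1

1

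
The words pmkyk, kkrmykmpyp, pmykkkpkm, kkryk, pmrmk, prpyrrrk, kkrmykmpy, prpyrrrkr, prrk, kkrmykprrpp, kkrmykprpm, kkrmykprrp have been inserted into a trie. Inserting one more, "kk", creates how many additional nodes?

0

Every character of "kk" already lies on an existing path (it is a prefix of some stored word).
No new nodes are needed: 0.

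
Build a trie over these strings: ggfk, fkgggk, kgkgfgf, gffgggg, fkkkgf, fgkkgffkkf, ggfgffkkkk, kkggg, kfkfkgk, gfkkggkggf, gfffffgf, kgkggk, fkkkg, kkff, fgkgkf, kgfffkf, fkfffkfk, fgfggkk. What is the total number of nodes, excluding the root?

89

Trace insertions, counting only characters that open a new branch:
  "ggfk" → 4 new (g, g, f, k)
  "fkgggk" → 6 new (f, k, g, g, g, k)
  "kgkgfgf" → 7 new (k, g, k, g, f, g, f)
  "gffgggg" → prefix "g" already present; 6 new (f, f, g, g, g, g)
  "fkkkgf" → prefix "fk" already present; 4 new (k, k, g, f)
  "fgkkgffkkf" → prefix "f" already present; 9 new (g, k, k, g, f, f, k, k, f)
  "ggfgffkkkk" → prefix "ggf" already present; 7 new (g, f, f, k, k, k, k)
  "kkggg" → prefix "k" already present; 4 new (k, g, g, g)
  "kfkfkgk" → prefix "k" already present; 6 new (f, k, f, k, g, k)
  "gfkkggkggf" → prefix "gf" already present; 8 new (k, k, g, g, k, g, g, f)
  "gfffffgf" → prefix "gff" already present; 5 new (f, f, f, g, f)
  "kgkggk" → prefix "kgkg" already present; 2 new (g, k)
  "fkkkg" → prefix "fkkkg" already present; 0 new (none)
  "kkff" → prefix "kk" already present; 2 new (f, f)
  "fgkgkf" → prefix "fgk" already present; 3 new (g, k, f)
  "kgfffkf" → prefix "kg" already present; 5 new (f, f, f, k, f)
  "fkfffkfk" → prefix "fk" already present; 6 new (f, f, f, k, f, k)
  "fgfggkk" → prefix "fg" already present; 5 new (f, g, g, k, k)
Total nodes = 4 + 6 + 7 + 6 + 4 + 9 + 7 + 4 + 6 + 8 + 5 + 2 + 0 + 2 + 3 + 5 + 6 + 5 = 89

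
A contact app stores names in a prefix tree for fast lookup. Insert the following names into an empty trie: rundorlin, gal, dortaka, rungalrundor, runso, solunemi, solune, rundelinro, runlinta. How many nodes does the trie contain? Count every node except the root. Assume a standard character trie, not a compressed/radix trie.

Count nodes per top-level branch (shared prefixes stored once):
  'd'-branch (dortaka): 7 nodes
  'g'-branch (gal): 3 nodes
  'r'-branch (rundelinro, rundorlin, rungalrundor, runlinta, runso): 31 nodes
  's'-branch (solune, solunemi): 8 nodes
Sum: 49

49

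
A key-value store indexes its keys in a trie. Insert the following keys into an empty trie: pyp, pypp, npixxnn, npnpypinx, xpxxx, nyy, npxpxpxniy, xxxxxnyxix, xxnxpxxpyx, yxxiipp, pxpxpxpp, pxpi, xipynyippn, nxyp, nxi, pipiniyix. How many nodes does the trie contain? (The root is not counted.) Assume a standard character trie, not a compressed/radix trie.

Insert word by word; a character creates a node only if that edge doesn't already exist:
  "pyp" → 3 new (p, y, p)
  "pypp" → prefix "pyp" already present; 1 new (p)
  "npixxnn" → 7 new (n, p, i, x, x, n, n)
  "npnpypinx" → prefix "np" already present; 7 new (n, p, y, p, i, n, x)
  "xpxxx" → 5 new (x, p, x, x, x)
  "nyy" → prefix "n" already present; 2 new (y, y)
  "npxpxpxniy" → prefix "np" already present; 8 new (x, p, x, p, x, n, i, y)
  "xxxxxnyxix" → prefix "x" already present; 9 new (x, x, x, x, n, y, x, i, x)
  "xxnxpxxpyx" → prefix "xx" already present; 8 new (n, x, p, x, x, p, y, x)
  "yxxiipp" → 7 new (y, x, x, i, i, p, p)
  "pxpxpxpp" → prefix "p" already present; 7 new (x, p, x, p, x, p, p)
  "pxpi" → prefix "pxp" already present; 1 new (i)
  "xipynyippn" → prefix "x" already present; 9 new (i, p, y, n, y, i, p, p, n)
  "nxyp" → prefix "n" already present; 3 new (x, y, p)
  "nxi" → prefix "nx" already present; 1 new (i)
  "pipiniyix" → prefix "p" already present; 8 new (i, p, i, n, i, y, i, x)
Total nodes = 3 + 1 + 7 + 7 + 5 + 2 + 8 + 9 + 8 + 7 + 7 + 1 + 9 + 3 + 1 + 8 = 86

86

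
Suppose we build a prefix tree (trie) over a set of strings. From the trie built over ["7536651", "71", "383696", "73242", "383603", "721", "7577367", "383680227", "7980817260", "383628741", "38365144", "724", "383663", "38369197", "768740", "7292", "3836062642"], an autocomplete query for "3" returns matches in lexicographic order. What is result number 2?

Words with prefix "3", in lexicographic order: "383603", "3836062642", "383628741", "38365144", "383663", "383680227", "38369197", "383696"
Position 2: 3836062642

3836062642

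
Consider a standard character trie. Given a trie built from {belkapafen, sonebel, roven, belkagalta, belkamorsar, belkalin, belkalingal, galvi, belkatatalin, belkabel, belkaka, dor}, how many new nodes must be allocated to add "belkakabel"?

Walking "belkakabel" from the root, the first 7 characters ("belkaka") follow existing edges; "b" is the first miss.
Each of the 3 remaining characters creates one node.

3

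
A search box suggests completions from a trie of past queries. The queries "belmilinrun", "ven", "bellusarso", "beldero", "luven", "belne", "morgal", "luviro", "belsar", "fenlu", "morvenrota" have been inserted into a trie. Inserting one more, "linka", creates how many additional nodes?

4

"l" is already a path in the trie; the remaining "inka" must be added.
New nodes needed: |"linka"| − 1 = 5 − 1 = 4.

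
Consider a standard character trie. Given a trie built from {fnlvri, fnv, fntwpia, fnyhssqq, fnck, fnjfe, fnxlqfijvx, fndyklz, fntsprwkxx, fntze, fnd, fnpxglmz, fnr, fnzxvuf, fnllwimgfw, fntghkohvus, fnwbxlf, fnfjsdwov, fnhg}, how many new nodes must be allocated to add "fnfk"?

1

"fnf" is already a path in the trie; the remaining "k" must be added.
Each of the 1 remaining characters creates one node.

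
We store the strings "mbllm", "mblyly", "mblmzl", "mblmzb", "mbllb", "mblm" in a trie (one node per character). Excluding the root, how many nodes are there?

Trie structure (* marks end of a word):
(root)
└─ m
   └─ b
      └─ l
         ├─ l
         │  ├─ b *
         │  └─ m *
         ├─ m *
         │  └─ z
         │     ├─ b *
         │     └─ l *
         └─ y
            └─ l
               └─ y *
Counting every labelled node above: 13.

13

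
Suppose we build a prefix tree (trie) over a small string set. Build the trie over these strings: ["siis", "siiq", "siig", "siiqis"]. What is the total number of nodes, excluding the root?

8

For each word, the new-node count is its length minus the longest prefix already in the trie:
  "siis" → 4 new (s, i, i, s)
  "siiq" → prefix "sii" already present; 1 new (q)
  "siig" → prefix "sii" already present; 1 new (g)
  "siiqis" → prefix "siiq" already present; 2 new (i, s)
Total nodes = 4 + 1 + 1 + 2 = 8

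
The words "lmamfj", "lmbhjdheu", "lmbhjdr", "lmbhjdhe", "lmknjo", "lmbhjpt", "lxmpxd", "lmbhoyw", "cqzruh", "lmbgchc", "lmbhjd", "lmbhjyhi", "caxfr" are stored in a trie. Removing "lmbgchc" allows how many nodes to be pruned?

Walk "lmbgchc" from the leaf back toward the root, removing each node that no remaining word uses.
The suffix "gchc" (4 nodes) is used only by "lmbgchc"; the node for "lmb" still has the child "h", so pruning stops there.
Nodes removed: 4

4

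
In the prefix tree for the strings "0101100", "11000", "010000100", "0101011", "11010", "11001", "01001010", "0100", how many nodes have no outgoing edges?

7

A leaf is a node with no children — equivalently, the end of a word that is not a proper prefix of any other stored word.
Those words: "010000100", "01001010", "0101011", "0101100", "11000", "11001", "11010"
Leaf count: 7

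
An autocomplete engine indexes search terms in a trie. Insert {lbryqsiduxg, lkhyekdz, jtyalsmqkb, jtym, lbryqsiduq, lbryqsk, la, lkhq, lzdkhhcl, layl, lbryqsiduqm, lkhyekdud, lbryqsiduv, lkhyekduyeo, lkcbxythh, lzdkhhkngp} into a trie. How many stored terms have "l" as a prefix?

14

Traverse to the node for "l", then collect every word in that subtree.
Words under "l": la, layl, lbryqsiduq, lbryqsiduqm, lbryqsiduv, lbryqsiduxg, lbryqsk, lkcbxythh, lkhq, lkhyekdud, lkhyekduyeo, lkhyekdz, lzdkhhcl, lzdkhhkngp
Count: 14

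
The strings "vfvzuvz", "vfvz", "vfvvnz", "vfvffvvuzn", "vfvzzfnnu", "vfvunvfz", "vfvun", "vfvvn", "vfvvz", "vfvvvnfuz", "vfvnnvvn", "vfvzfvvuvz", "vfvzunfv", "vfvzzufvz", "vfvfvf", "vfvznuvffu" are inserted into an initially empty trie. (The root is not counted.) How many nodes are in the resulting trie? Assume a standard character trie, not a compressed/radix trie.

Count nodes per top-level branch (shared prefixes stored once):
  'v'-branch (vfvffvvuzn, vfvfvf, vfvnnvvn, vfvun, vfvunvfz, vfvvn, vfvvnz, vfvvvnfuz, vfvvz, vfvz, vfvzfvvuvz, vfvznuvffu, vfvzunfv, vfvzuvz, vfvzzfnnu, vfvzzufvz): 59 nodes
Sum: 59

59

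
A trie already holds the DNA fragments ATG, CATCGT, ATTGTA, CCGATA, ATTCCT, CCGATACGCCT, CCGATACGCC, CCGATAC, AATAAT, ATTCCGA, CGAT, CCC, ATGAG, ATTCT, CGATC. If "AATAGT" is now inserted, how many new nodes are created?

2

"AATA" is already a path in the trie; the remaining "GT" must be added.
New nodes needed: |"AATAGT"| − 4 = 6 − 4 = 2.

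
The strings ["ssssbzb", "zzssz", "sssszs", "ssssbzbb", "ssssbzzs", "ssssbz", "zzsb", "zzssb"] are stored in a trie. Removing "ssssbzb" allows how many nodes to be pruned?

After clearing the end-marker at "ssssbzb", prune upward until reaching a node still needed by another word.
Every node on "ssssbzb" is still needed (e.g. by "ssssbzbb"), so nothing is freed.
Nodes removed: 0

0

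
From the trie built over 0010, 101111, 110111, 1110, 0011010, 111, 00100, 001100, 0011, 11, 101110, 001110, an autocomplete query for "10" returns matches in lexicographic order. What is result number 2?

Filter for "10…" and sort: "101110", "101111"
Position 2: 101111

101111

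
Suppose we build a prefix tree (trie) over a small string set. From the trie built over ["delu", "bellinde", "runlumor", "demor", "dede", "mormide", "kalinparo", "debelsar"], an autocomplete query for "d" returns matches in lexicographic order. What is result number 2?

DFS of the "d" subtree visits, in order: "debelsar", "dede", "delu", "demor"
Position 2: dede

dede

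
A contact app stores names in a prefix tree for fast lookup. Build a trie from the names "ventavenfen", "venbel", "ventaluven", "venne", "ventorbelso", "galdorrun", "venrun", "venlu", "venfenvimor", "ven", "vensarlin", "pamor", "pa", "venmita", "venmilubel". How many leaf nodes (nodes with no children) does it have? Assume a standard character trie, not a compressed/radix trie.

A leaf is a node with no children — equivalently, the end of a word that is not a proper prefix of any other stored word.
Those words: "galdorrun", "pamor", "venbel", "venfenvimor", "venlu", "venmilubel", "venmita", "venne", "venrun", "vensarlin", "ventaluven", "ventavenfen", "ventorbelso"
Leaf count: 13

13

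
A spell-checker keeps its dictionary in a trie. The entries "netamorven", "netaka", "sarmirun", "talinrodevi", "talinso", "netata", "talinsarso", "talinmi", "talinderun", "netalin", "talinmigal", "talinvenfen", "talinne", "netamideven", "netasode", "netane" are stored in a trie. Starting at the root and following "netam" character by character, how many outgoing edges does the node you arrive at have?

2

Follow the path "netam" to its node, then look at its outgoing edges.
Distinct next characters after "netam": i, o.
That node has 2 child edges.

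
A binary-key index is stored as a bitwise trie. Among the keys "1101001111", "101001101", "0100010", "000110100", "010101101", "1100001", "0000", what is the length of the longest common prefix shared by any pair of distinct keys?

Look for the deepest trie node that still has at least two words in its subtree.
e.g. "0000" and "000110100" share the prefix "000" of length 3; no pair shares a longer one.
Longest shared-prefix length: 3

3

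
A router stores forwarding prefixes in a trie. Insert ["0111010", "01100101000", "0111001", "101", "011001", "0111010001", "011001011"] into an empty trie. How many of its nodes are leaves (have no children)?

Leaves are exactly the stored words that no other stored word extends.
Those words: "01100101000", "011001011", "0111001", "0111010001", "101"
Leaf count: 5

5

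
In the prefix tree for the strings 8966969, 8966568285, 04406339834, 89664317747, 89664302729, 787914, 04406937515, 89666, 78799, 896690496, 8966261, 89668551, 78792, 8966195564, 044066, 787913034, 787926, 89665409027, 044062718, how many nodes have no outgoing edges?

Leaves are exactly the stored words that no other stored word extends.
Those words: "044062718", "04406339834", "044066", "04406937515", "787913034", "787914", "787926", "78799", "8966195564", "8966261", "89664302729", "89664317747", "89665409027", "8966568285", "89666", "89668551", "896690496", "8966969"
Leaf count: 18

18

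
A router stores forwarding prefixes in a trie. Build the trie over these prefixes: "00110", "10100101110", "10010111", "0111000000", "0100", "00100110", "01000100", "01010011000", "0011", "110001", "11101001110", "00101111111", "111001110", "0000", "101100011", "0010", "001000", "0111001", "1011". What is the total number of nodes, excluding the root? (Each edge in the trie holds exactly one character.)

86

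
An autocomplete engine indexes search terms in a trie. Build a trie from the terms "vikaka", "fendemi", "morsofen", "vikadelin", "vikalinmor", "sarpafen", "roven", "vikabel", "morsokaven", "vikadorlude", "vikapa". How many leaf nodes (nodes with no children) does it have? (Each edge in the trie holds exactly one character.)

A leaf is a node with no children — equivalently, the end of a word that is not a proper prefix of any other stored word.
Those words: "fendemi", "morsofen", "morsokaven", "roven", "sarpafen", "vikabel", "vikadelin", "vikadorlude", "vikaka", "vikalinmor", "vikapa"
Leaf count: 11

11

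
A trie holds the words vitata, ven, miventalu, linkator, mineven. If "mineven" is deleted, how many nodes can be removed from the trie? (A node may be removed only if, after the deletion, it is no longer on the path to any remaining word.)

5

A node on "mineven"'s path can go only if nothing else ends at it or branches off below it.
The suffix "neven" (5 nodes) is used only by "mineven"; the node for "mi" still has the child "v", so pruning stops there.
Nodes removed: 5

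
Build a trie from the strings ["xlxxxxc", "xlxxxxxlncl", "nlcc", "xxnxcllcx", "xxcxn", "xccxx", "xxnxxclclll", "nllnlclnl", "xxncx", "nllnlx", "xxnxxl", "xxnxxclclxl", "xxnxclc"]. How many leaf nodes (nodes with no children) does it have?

A leaf is a node with no children — equivalently, the end of a word that is not a proper prefix of any other stored word.
Those words: "nlcc", "nllnlclnl", "nllnlx", "xccxx", "xlxxxxc", "xlxxxxxlncl", "xxcxn", "xxncx", "xxnxclc", "xxnxcllcx", "xxnxxclclll", "xxnxxclclxl", "xxnxxl"
Leaf count: 13

13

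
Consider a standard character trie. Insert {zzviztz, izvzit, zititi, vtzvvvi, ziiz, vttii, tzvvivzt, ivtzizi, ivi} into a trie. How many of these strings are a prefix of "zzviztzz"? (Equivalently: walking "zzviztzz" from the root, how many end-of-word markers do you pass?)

1

Check each prefix of "zzviztzz" against the stored set — each match is an end-marker on the path.
Prefixes of the query that are stored words: "zzviztz"
Count: 1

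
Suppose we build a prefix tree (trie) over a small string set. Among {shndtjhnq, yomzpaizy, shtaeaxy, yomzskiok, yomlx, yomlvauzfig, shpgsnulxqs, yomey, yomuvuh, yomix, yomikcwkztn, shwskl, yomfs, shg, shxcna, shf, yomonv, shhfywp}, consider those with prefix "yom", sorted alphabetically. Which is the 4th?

yomix

Filter for "yom…" and sort: "yomey", "yomfs", "yomikcwkztn", "yomix", "yomlvauzfig", "yomlx", "yomonv", "yomuvuh", "yomzpaizy", "yomzskiok"
The 4th is yomix.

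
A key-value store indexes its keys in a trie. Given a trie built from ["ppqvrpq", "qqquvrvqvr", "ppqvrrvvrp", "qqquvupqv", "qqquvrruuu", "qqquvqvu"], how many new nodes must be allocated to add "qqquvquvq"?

The longest prefix of "qqquvquvq" already in the trie is "qqquvq" (length 6).
So 9 − 6 = 3 new nodes.

3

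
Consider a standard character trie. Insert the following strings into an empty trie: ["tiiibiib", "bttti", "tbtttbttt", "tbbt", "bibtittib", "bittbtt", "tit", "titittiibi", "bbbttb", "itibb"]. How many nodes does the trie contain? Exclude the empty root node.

54

For each word, the new-node count is its length minus the longest prefix already in the trie:
  "tiiibiib" → 8 new (t, i, i, i, b, i, i, b)
  "bttti" → 5 new (b, t, t, t, i)
  "tbtttbttt" → prefix "t" already present; 8 new (b, t, t, t, b, t, t, t)
  "tbbt" → prefix "tb" already present; 2 new (b, t)
  "bibtittib" → prefix "b" already present; 8 new (i, b, t, i, t, t, i, b)
  "bittbtt" → prefix "bi" already present; 5 new (t, t, b, t, t)
  "tit" → prefix "ti" already present; 1 new (t)
  "titittiibi" → prefix "tit" already present; 7 new (i, t, t, i, i, b, i)
  "bbbttb" → prefix "b" already present; 5 new (b, b, t, t, b)
  "itibb" → 5 new (i, t, i, b, b)
Total nodes = 8 + 5 + 8 + 2 + 8 + 5 + 1 + 7 + 5 + 5 = 54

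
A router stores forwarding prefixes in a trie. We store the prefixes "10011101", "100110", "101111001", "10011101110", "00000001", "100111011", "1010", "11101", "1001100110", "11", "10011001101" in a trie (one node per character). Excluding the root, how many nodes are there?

Count nodes per top-level branch (shared prefixes stored once):
  '0'-branch (00000001): 8 nodes
  '1'-branch (100110, 1001100110, 10011001101, 10011101, 100111011, 10011101110, 1010, 101111001, 11, 11101): 29 nodes
Sum: 37

37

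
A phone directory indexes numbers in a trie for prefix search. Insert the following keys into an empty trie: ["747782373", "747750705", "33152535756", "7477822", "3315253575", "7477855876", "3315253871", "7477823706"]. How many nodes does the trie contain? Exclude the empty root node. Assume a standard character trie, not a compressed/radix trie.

Trie structure (* marks end of a word):
(root)
├─ 3
│  └─ 3
│     └─ 1
│        └─ 5
│           └─ 2
│              └─ 5
│                 └─ 3
│                    ├─ 5
│                    │  └─ 7
│                    │     └─ 5 *
│                    │        └─ 6 *
│                    └─ 8
│                       └─ 7
│                          └─ 1 *
└─ 7
   └─ 4
      └─ 7
         └─ 7
            ├─ 5
            │  └─ 0
            │     └─ 7
            │        └─ 0
            │           └─ 5 *
            └─ 8
               ├─ 2
               │  ├─ 2 *
               │  └─ 3
               │     └─ 7
               │        ├─ 0
               │        │  └─ 6 *
               │        └─ 3 *
               └─ 5
                  └─ 5
                     └─ 8
                        └─ 7
                           └─ 6 *
Counting every labelled node above: 36.

36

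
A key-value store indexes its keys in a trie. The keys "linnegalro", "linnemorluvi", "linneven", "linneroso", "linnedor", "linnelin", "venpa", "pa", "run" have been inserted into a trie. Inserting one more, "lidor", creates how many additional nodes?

3

Walking "lidor" from the root, the first 2 characters ("li") follow existing edges; "d" is the first miss.
New nodes needed: |"lidor"| − 2 = 5 − 2 = 3.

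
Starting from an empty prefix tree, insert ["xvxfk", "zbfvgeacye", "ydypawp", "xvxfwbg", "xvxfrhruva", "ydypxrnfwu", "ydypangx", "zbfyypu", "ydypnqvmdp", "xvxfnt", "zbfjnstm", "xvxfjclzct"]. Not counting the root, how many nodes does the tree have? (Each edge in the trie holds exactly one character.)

63

Count nodes per top-level branch (shared prefixes stored once):
  'x'-branch (xvxfjclzct, xvxfk, xvxfnt, xvxfrhruva, xvxfwbg): 22 nodes
  'y'-branch (ydypangx, ydypawp, ydypnqvmdp, ydypxrnfwu): 22 nodes
  'z'-branch (zbfjnstm, zbfvgeacye, zbfyypu): 19 nodes
Sum: 63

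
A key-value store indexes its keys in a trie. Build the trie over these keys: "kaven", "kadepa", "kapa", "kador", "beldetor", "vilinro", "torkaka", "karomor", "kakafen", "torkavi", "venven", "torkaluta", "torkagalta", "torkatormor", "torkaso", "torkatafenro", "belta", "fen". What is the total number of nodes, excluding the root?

Insert word by word; a character creates a node only if that edge doesn't already exist:
  "kaven" → 5 new (k, a, v, e, n)
  "kadepa" → prefix "ka" already present; 4 new (d, e, p, a)
  "kapa" → prefix "ka" already present; 2 new (p, a)
  "kador" → prefix "kad" already present; 2 new (o, r)
  "beldetor" → 8 new (b, e, l, d, e, t, o, r)
  "vilinro" → 7 new (v, i, l, i, n, r, o)
  "torkaka" → 7 new (t, o, r, k, a, k, a)
  "karomor" → prefix "ka" already present; 5 new (r, o, m, o, r)
  "kakafen" → prefix "ka" already present; 5 new (k, a, f, e, n)
  "torkavi" → prefix "torka" already present; 2 new (v, i)
  "venven" → prefix "v" already present; 5 new (e, n, v, e, n)
  "torkaluta" → prefix "torka" already present; 4 new (l, u, t, a)
  "torkagalta" → prefix "torka" already present; 5 new (g, a, l, t, a)
  "torkatormor" → prefix "torka" already present; 6 new (t, o, r, m, o, r)
  "torkaso" → prefix "torka" already present; 2 new (s, o)
  "torkatafenro" → prefix "torkat" already present; 6 new (a, f, e, n, r, o)
  "belta" → prefix "bel" already present; 2 new (t, a)
  "fen" → 3 new (f, e, n)
Total nodes = 5 + 4 + 2 + 2 + 8 + 7 + 7 + 5 + 5 + 2 + 5 + 4 + 5 + 6 + 2 + 6 + 2 + 3 = 80

80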